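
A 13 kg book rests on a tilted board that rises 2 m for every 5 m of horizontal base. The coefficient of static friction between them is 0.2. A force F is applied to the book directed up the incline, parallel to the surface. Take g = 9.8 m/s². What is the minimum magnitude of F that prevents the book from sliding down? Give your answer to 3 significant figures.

The normal force is N = mg cos 21.80° = 118.288 N. With F at its minimum the book is on the verge of sliding down, so static friction is at its maximum μ_s N = 0.2 × 118.288 = 23.658 N and acts up the slope.
Equilibrium along the incline: F + μ_s N = mg sin 21.80°, so F = 47.315 − 23.658 = 23.657 N.

23.7 N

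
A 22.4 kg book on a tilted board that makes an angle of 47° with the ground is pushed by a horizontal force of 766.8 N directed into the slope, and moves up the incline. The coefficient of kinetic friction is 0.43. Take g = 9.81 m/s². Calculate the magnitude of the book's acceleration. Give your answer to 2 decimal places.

2.53 m/s²

The horizontal push has components F cos 47° = 766.8 × 0.6820 = 522.958 N up the incline and F sin 47° = 766.8 × 0.7314 = 560.838 N pressing into the surface.
The normal force is therefore N = mg cos 47° + F sin 47° = 149.865 + 560.838 = 710.703 N, and kinetic friction down the slope is μN = 0.43 × 710.703 = 305.602 N.
Along the incline: F cos 47° − mg sin 47° − μN = ma, so 522.958 − 160.721 − 305.602 = 22.4 a, giving a = 2.5283 m/s².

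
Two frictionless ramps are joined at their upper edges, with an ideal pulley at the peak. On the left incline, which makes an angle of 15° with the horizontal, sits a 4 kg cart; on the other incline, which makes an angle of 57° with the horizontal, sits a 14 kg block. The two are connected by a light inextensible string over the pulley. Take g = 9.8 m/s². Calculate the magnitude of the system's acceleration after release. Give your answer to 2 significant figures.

5.8 m/s²

Resolve each weight along its own incline: the 4 kg mass has component 4 × 9.8 × sin 15° = 10.146 N down its slope, and the 14 kg mass has 14 × 9.8 × sin 57° = 115.066 N down its slope.
The 14 kg side's 115.066 N exceeds the other side's 10.146 N, so that mass slides down and the 4 kg mass slides up. Taking that direction as positive, Newton's second law for the whole system gives 115.066 − 10.146 = (4 + 14) a, so a = 104.920 / 18 = 5.8289 m/s².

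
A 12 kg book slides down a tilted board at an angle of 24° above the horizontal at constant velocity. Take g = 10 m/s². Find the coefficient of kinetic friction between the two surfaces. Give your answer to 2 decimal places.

At constant velocity the net force along the incline is zero: mg sin 24° = μ mg cos 24°.
So μ = tan 24° = 0.4067 / 0.9135 = 0.4452.

0.45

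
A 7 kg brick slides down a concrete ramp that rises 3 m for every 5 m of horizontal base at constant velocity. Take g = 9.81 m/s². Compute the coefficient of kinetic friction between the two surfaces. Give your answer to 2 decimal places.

At constant velocity the net force along the incline is zero: mg sin 30.96° = μ mg cos 30.96°.
So μ = tan 30.96° = 0.5145 / 0.8575 = 0.6000.

0.60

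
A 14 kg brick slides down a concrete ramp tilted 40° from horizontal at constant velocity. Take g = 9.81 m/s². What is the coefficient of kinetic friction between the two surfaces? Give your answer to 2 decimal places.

0.84

At constant velocity the net force along the incline is zero: mg sin 40° = μ mg cos 40°.
So μ = tan 40° = 0.6428 / 0.7660 = 0.8392.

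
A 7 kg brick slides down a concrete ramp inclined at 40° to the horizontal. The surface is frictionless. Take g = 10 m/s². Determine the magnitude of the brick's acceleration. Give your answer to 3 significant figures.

Resolving the weight along the incline: the component pulling the brick down the slope is mg sin 40° = 7 × 10 × 0.6428 = 44.996 N, and the normal force is N = mg cos 40° = 7 × 10 × 0.7660 = 53.620 N.
With no friction the net force along the incline is 44.996 N, so a = g sin 40° = 44.996 / 7 = 6.4280 m/s².

6.43 m/s²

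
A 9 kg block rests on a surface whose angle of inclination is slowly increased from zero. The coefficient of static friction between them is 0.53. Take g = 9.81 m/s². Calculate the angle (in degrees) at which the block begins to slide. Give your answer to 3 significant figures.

At the threshold of sliding, static friction is at its maximum μ_s N and exactly balances the weight component along the incline: mg sin θ = μ_s mg cos θ.
Hence tan θ = μ_s = 0.53, so θ = arctan(0.53) = 27.9236°.

27.9°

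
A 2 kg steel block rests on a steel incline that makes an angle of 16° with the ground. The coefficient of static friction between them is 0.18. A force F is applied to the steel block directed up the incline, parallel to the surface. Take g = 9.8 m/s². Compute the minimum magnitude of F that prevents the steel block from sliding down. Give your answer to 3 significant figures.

2.01 N

The normal force is N = mg cos 16° = 18.841 N. With F at its minimum the steel block is on the verge of sliding down, so static friction is at its maximum μ_s N = 0.18 × 18.841 = 3.391 N and acts up the slope.
Equilibrium along the incline: F + μ_s N = mg sin 16°, so F = 5.402 − 3.391 = 2.011 N.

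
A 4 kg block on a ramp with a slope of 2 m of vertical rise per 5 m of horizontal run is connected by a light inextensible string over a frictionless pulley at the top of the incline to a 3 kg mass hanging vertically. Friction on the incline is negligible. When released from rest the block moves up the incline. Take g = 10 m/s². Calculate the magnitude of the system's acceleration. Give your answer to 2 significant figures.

For the block on the incline: the weight component along the slope is m₁g sin 21.80° = 4 × 10 × 0.3714 = 14.856 N and the normal force is N = m₁g cos 21.80° = 37.139 N.
Newton's second law for the block (up-slope positive): T − 14.856 = 4 a. For the hanging mass (downward positive): 3 × 10 − T = 3 a.
Adding the two equations eliminates T: 15.144 = 7 a, so a = 2.1634 m/s².

2.2 m/s²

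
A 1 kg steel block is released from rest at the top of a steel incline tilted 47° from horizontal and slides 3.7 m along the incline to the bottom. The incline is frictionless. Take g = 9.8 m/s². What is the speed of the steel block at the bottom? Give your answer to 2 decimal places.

The weight component along the incline is mg sin 47° = 7.167 N and the normal force is N = mg cos 47° = 6.684 N.
With no friction, a = g sin 47° = 7.1673 m/s².
Starting from rest over a distance of 3.7 m, v² = 2aL = 2 × 7.1673 × 3.7 = 53.0380, so v = 7.2827 m/s.

7.28 m/s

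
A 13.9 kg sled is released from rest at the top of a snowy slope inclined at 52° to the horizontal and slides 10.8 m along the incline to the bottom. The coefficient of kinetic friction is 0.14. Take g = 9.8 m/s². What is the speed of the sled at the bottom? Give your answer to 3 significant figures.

12.2 m/s

The weight component along the incline is mg sin 52° = 107.343 N and the normal force is N = mg cos 52° = 83.865 N.
Friction up the slope is f = μN = 0.14 × 83.865 = 11.741 N, so the net downslope force is 107.343 − 11.741 = 95.602 N and a = 95.602 / 13.9 = 6.8778 m/s².
Starting from rest over a distance of 10.8 m, v² = 2aL = 2 × 6.8778 × 10.8 = 148.5605, so v = 12.1885 m/s.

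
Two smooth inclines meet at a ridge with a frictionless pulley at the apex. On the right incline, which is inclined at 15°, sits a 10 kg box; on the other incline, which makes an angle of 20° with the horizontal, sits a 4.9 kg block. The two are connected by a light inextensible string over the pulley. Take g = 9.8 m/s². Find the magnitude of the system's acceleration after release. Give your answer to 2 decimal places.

Resolve each weight along its own incline: the 10 kg mass has component 10 × 9.8 × sin 15° = 25.364 N down its slope, and the 4.9 kg mass has 4.9 × 9.8 × sin 20° = 16.424 N down its slope.
The 10 kg side's 25.364 N exceeds the other side's 16.424 N, so that mass slides down and the 4.9 kg mass slides up. Taking that direction as positive, Newton's second law for the whole system gives 25.364 − 16.424 = (10 + 4.9) a, so a = 8.940 / 14.9 = 0.6000 m/s².

0.60 m/s²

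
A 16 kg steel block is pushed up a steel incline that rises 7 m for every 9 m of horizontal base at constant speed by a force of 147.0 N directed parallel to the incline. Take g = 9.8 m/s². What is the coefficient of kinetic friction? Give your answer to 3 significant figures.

0.410

At constant speed ΣF = 0 along the incline. The applied 147.0 N acts up the slope; the weight component mg sin 37.87° = 96.266 N and kinetic friction μN both act down the slope.
So 147.0 = 96.266 + μ × 123.770, giving μ = (147.0 − 96.266) / 123.770 = 0.4099.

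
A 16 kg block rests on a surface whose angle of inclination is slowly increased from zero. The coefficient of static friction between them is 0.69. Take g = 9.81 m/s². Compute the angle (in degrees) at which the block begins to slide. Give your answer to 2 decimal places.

At the threshold of sliding, static friction is at its maximum μ_s N and exactly balances the weight component along the incline: mg sin θ = μ_s mg cos θ.
Hence tan θ = μ_s = 0.69, so θ = arctan(0.69) = 34.6057°.

34.61°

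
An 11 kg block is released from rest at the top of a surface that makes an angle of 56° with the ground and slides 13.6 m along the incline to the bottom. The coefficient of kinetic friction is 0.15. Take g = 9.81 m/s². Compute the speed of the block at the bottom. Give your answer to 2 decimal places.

14.10 m/s

The weight component along the incline is mg sin 56° = 89.461 N and the normal force is N = mg cos 56° = 60.343 N.
Friction up the slope is f = μN = 0.15 × 60.343 = 9.051 N, so the net downslope force is 89.461 − 9.051 = 80.410 N and a = 80.410 / 11 = 7.3100 m/s².
Starting from rest over a distance of 13.6 m, v² = 2aL = 2 × 7.3100 × 13.6 = 198.8320, so v = 14.1008 m/s.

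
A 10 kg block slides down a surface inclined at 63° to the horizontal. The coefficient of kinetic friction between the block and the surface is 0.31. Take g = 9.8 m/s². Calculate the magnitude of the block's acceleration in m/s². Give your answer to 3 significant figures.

Resolving the weight along the incline: the component pulling the block down the slope is mg sin 63° = 10 × 9.8 × 0.8910 = 87.318 N, and the normal force is N = mg cos 63° = 10 × 9.8 × 0.4540 = 44.492 N.
Kinetic friction acts up the slope with magnitude f = μN = 0.31 × 44.492 = 13.793 N.
Net force along the incline is 87.318 − 13.793 = 73.525 N, so a = 73.525 / 10 = 7.3525 m/s².

7.35 m/s²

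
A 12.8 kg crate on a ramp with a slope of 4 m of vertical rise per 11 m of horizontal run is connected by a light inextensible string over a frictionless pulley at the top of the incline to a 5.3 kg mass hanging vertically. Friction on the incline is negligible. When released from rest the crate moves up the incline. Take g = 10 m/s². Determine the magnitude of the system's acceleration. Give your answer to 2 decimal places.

For the crate on the incline: the weight component along the slope is m₁g sin 19.98° = 12.8 × 10 × 0.3417 = 43.738 N and the normal force is N = m₁g cos 19.98° = 120.294 N.
Newton's second law for the crate (up-slope positive): T − 43.738 = 12.8 a. For the hanging mass (downward positive): 5.3 × 10 − T = 5.3 a.
Adding the two equations eliminates T: 9.262 = 18.1 a, so a = 0.5117 m/s².

0.51 m/s²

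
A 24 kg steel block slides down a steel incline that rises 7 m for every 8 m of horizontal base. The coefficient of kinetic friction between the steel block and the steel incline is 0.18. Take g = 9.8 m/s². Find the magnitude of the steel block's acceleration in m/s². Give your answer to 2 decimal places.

Resolving the weight along the incline: the component pulling the steel block down the slope is mg sin 41.19° = 24 × 9.8 × 0.6585 = 154.879 N, and the normal force is N = mg cos 41.19° = 24 × 9.8 × 0.7526 = 177.012 N.
Kinetic friction acts up the slope with magnitude f = μN = 0.18 × 177.012 = 31.862 N.
Net force along the incline is 154.879 − 31.862 = 123.017 N, so a = 123.017 / 24 = 5.1257 m/s².

5.13 m/s²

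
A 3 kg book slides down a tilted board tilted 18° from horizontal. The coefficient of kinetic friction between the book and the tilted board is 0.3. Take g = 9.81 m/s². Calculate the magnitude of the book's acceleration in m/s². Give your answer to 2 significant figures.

0.23 m/s²

Resolving the weight along the incline: the component pulling the book down the slope is mg sin 18° = 3 × 9.81 × 0.3090 = 9.094 N, and the normal force is N = mg cos 18° = 3 × 9.81 × 0.9511 = 27.991 N.
Kinetic friction acts up the slope with magnitude f = μN = 0.3 × 27.991 = 8.397 N.
Net force along the incline is 9.094 − 8.397 = 0.697 N, so a = 0.697 / 3 = 0.2323 m/s².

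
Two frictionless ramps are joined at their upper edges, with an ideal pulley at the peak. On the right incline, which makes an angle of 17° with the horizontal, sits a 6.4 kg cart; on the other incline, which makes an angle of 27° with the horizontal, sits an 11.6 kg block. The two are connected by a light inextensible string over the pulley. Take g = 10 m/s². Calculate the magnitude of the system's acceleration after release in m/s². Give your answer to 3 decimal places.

1.886 m/s²

Resolve each weight along its own incline: the 6.4 kg mass has component 6.4 × 10 × sin 17° = 18.712 N down its slope, and the 11.6 kg mass has 11.6 × 10 × sin 27° = 52.663 N down its slope.
The 11.6 kg side's 52.663 N exceeds the other side's 18.712 N, so that mass slides down and the 6.4 kg mass slides up. Taking that direction as positive, Newton's second law for the whole system gives 52.663 − 18.712 = (6.4 + 11.6) a, so a = 33.951 / 18 = 1.8862 m/s².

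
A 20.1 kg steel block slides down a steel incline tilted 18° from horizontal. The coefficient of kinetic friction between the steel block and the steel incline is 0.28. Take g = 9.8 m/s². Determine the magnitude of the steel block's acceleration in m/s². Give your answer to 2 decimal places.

Resolving the weight along the incline: the component pulling the steel block down the slope is mg sin 18° = 20.1 × 9.8 × 0.3090 = 60.867 N, and the normal force is N = mg cos 18° = 20.1 × 9.8 × 0.9511 = 187.348 N.
Kinetic friction acts up the slope with magnitude f = μN = 0.28 × 187.348 = 52.457 N.
Net force along the incline is 60.867 − 52.457 = 8.410 N, so a = 8.410 / 20.1 = 0.4184 m/s².

0.42 m/s²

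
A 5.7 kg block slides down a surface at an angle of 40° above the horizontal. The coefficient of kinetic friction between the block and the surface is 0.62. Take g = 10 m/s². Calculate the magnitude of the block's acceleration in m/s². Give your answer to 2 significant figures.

Resolving the weight along the incline: the component pulling the block down the slope is mg sin 40° = 5.7 × 10 × 0.6428 = 36.640 N, and the normal force is N = mg cos 40° = 5.7 × 10 × 0.7660 = 43.662 N.
Kinetic friction acts up the slope with magnitude f = μN = 0.62 × 43.662 = 27.070 N.
Net force along the incline is 36.640 − 27.070 = 9.570 N, so a = 9.570 / 5.7 = 1.6789 m/s².

1.7 m/s²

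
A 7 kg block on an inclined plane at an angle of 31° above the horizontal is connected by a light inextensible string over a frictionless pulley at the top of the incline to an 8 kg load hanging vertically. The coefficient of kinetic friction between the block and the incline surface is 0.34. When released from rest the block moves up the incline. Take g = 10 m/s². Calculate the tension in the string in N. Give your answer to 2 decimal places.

67.44 N

For the block on the incline: the weight component along the slope is m₁g sin 31° = 7 × 10 × 0.5150 = 36.050 N and the normal force is N = m₁g cos 31° = 60.002 N.
Kinetic friction opposes the block's motion up the incline: f = μN = 0.34 × 60.002 = 20.401 N acting down the slope.
Newton's second law for the block (up-slope positive): T − 36.050 − 20.401 = 7 a. For the hanging load (downward positive): 8 × 10 − T = 8 a.
Adding the two equations eliminates T: 23.549 = 15 a, so a = 1.5699 m/s².
Then from the hanging load's equation, T = 8 × (10 − 1.5699) = 67.441 N.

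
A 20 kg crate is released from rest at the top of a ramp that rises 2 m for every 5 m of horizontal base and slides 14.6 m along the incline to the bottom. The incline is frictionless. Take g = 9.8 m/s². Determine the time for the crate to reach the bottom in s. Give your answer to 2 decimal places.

The weight component along the incline is mg sin 21.80° = 72.793 N and the normal force is N = mg cos 21.80° = 181.981 N.
With no friction, a = g sin 21.80° = 3.6396 m/s².
Starting from rest, L = ½at², so t = √(2L/a) = √(2 × 14.6 / 3.6396) = 2.8325 s.

2.83 s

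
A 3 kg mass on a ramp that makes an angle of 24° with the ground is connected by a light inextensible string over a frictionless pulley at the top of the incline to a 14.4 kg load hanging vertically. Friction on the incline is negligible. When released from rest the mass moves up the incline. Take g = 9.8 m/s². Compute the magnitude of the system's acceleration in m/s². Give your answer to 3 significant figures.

7.42 m/s²

For the mass on the incline: the weight component along the slope is m₁g sin 24° = 3 × 9.8 × 0.4067 = 11.957 N and the normal force is N = m₁g cos 24° = 26.858 N.
Newton's second law for the mass (up-slope positive): T − 11.957 = 3 a. For the hanging load (downward positive): 14.4 × 9.8 − T = 14.4 a.
Adding the two equations eliminates T: 129.163 = 17.4 a, so a = 7.4232 m/s².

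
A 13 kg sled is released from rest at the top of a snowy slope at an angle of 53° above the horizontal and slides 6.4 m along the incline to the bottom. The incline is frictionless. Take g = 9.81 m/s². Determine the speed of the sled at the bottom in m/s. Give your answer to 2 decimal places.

10.01 m/s

The weight component along the incline is mg sin 53° = 101.850 N and the normal force is N = mg cos 53° = 76.749 N.
With no friction, a = g sin 53° = 7.8346 m/s².
Starting from rest over a distance of 6.4 m, v² = 2aL = 2 × 7.8346 × 6.4 = 100.2829, so v = 10.0141 m/s.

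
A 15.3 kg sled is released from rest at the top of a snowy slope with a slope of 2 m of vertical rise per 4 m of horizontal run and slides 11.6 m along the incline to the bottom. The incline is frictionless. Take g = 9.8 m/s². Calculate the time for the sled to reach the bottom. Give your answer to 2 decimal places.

The weight component along the incline is mg sin 26.57° = 67.055 N and the normal force is N = mg cos 26.57° = 134.110 N.
With no friction, a = g sin 26.57° = 4.3827 m/s².
Starting from rest, L = ½at², so t = √(2L/a) = √(2 × 11.6 / 4.3827) = 2.3008 s.

2.30 s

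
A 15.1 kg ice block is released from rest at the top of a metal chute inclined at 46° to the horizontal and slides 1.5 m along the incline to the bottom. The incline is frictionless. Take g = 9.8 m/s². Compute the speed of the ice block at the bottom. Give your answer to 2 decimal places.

The weight component along the incline is mg sin 46° = 106.448 N and the normal force is N = mg cos 46° = 102.796 N.
With no friction, a = g sin 46° = 7.0495 m/s².
Starting from rest over a distance of 1.5 m, v² = 2aL = 2 × 7.0495 × 1.5 = 21.1485, so v = 4.5987 m/s.

4.60 m/s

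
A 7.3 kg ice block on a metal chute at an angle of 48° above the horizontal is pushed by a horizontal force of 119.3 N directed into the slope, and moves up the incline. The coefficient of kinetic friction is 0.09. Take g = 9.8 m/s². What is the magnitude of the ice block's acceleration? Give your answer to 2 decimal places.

The horizontal push has components F cos 48° = 119.3 × 0.6691 = 79.824 N up the incline and F sin 48° = 119.3 × 0.7431 = 88.652 N pressing into the surface.
The normal force is therefore N = mg cos 48° + F sin 48° = 47.867 + 88.652 = 136.519 N, and kinetic friction down the slope is μN = 0.09 × 136.519 = 12.287 N.
Along the incline: F cos 48° − mg sin 48° − μN = ma, so 79.824 − 53.161 − 12.287 = 7.3 a, giving a = 1.9693 m/s².

1.97 m/s²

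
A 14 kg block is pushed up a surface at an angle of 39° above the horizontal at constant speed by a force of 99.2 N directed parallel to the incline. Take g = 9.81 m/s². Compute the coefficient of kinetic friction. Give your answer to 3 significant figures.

At constant speed ΣF = 0 along the incline. The applied 99.2 N acts up the slope; the weight component mg sin 39° = 86.431 N and kinetic friction μN both act down the slope.
So 99.2 = 86.431 + μ × 106.733, giving μ = (99.2 − 86.431) / 106.733 = 0.1196.

0.120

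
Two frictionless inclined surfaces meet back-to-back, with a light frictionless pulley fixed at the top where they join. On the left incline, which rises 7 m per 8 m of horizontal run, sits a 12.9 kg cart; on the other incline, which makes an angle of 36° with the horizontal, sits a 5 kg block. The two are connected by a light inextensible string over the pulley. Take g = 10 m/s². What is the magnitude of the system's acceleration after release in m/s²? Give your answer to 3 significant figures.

Resolve each weight along its own incline: the 12.9 kg mass has component 12.9 × 10 × sin 41.19° = 84.947 N down its slope, and the 5 kg mass has 5 × 10 × sin 36° = 29.389 N down its slope.
The 12.9 kg side's 84.947 N exceeds the other side's 29.389 N, so that mass slides down and the 5 kg mass slides up. Taking that direction as positive, Newton's second law for the whole system gives 84.947 − 29.389 = (12.9 + 5) a, so a = 55.558 / 17.9 = 3.1038 m/s².

3.10 m/s²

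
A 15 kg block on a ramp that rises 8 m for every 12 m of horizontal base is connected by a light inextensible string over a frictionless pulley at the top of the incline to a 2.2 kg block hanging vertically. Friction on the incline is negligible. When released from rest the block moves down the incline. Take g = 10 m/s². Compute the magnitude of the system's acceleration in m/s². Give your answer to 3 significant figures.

3.56 m/s²

For the block on the incline: the weight component along the slope is m₁g sin 33.69° = 15 × 10 × 0.5547 = 83.205 N and the normal force is N = m₁g cos 33.69° = 124.808 N.
Newton's second law for the block (down-slope positive): 83.205 − T = 15 a. For the hanging block (upward positive): T − 2.2 × 10 = 2.2 a.
Adding the two equations eliminates T: 61.205 = 17.2 a, so a = 3.5584 m/s².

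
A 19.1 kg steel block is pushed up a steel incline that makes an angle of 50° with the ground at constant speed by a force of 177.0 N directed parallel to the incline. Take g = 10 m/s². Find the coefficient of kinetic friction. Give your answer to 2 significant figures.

0.25

At constant speed ΣF = 0 along the incline. The applied 177.0 N acts up the slope; the weight component mg sin 50° = 146.314 N and kinetic friction μN both act down the slope.
So 177.0 = 146.314 + μ × 122.772, giving μ = (177.0 − 146.314) / 122.772 = 0.2499.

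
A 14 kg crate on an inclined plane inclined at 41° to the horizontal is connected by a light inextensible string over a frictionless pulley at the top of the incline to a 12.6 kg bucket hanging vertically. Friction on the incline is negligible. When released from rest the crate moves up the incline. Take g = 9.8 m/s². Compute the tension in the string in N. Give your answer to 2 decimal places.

107.63 N

For the crate on the incline: the weight component along the slope is m₁g sin 41° = 14 × 9.8 × 0.6561 = 90.017 N and the normal force is N = m₁g cos 41° = 103.546 N.
Newton's second law for the crate (up-slope positive): T − 90.017 = 14 a. For the hanging bucket (downward positive): 12.6 × 9.8 − T = 12.6 a.
Adding the two equations eliminates T: 33.463 = 26.6 a, so a = 1.2580 m/s².
Then from the hanging bucket's equation, T = 12.6 × (9.8 − 1.2580) = 107.629 N.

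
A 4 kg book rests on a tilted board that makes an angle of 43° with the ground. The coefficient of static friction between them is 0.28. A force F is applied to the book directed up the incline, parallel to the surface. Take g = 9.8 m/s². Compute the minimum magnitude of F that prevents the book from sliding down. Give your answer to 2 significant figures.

The normal force is N = mg cos 43° = 28.669 N. With F at its minimum the book is on the verge of sliding down, so static friction is at its maximum μ_s N = 0.28 × 28.669 = 8.027 N and acts up the slope.
Equilibrium along the incline: F + μ_s N = mg sin 43°, so F = 26.734 − 8.027 = 18.707 N.

19 N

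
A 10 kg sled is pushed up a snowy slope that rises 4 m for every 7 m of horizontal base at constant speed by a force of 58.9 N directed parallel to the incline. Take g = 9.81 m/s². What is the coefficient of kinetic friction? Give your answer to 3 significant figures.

0.120

At constant speed ΣF = 0 along the incline. The applied 58.9 N acts up the slope; the weight component mg sin 29.74° = 48.671 N and kinetic friction μN both act down the slope.
So 58.9 = 48.671 + μ × 85.175, giving μ = (58.9 − 48.671) / 85.175 = 0.1201.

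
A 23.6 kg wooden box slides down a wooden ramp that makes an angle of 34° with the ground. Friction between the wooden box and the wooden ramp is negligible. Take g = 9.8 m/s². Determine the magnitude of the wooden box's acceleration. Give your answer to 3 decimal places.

5.480 m/s²

Resolving the weight along the incline: the component pulling the wooden box down the slope is mg sin 34° = 23.6 × 9.8 × 0.5592 = 129.332 N, and the normal force is N = mg cos 34° = 23.6 × 9.8 × 0.8290 = 191.731 N.
With no friction the net force along the incline is 129.332 N, so a = g sin 34° = 129.332 / 23.6 = 5.4802 m/s².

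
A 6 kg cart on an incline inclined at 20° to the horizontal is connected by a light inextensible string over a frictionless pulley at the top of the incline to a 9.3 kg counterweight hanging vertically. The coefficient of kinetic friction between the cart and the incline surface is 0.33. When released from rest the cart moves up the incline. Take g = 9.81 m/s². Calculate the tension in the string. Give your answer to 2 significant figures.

For the cart on the incline: the weight component along the slope is m₁g sin 20° = 6 × 9.81 × 0.3420 = 20.130 N and the normal force is N = m₁g cos 20° = 55.310 N.
Kinetic friction opposes the cart's motion up the incline: f = μN = 0.33 × 55.310 = 18.252 N acting down the slope.
Newton's second law for the cart (up-slope positive): T − 20.130 − 18.252 = 6 a. For the hanging counterweight (downward positive): 9.3 × 9.81 − T = 9.3 a.
Adding the two equations eliminates T: 52.851 = 15.3 a, so a = 3.4543 m/s².
Then from the hanging counterweight's equation, T = 9.3 × (9.81 − 3.4543) = 59.108 N.

59 N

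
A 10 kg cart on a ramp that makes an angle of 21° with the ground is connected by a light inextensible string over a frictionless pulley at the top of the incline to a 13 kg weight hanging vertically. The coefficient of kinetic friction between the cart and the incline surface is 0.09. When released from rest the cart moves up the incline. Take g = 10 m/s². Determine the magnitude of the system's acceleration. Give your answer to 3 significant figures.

For the cart on the incline: the weight component along the slope is m₁g sin 21° = 10 × 10 × 0.3584 = 35.840 N and the normal force is N = m₁g cos 21° = 93.358 N.
Kinetic friction opposes the cart's motion up the incline: f = μN = 0.09 × 93.358 = 8.402 N acting down the slope.
Newton's second law for the cart (up-slope positive): T − 35.840 − 8.402 = 10 a. For the hanging weight (downward positive): 13 × 10 − T = 13 a.
Adding the two equations eliminates T: 85.758 = 23 a, so a = 3.7286 m/s².

3.73 m/s²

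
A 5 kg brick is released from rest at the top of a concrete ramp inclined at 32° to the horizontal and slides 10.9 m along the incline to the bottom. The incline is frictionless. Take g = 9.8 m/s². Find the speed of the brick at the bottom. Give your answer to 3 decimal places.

10.640 m/s

The weight component along the incline is mg sin 32° = 25.966 N and the normal force is N = mg cos 32° = 41.554 N.
With no friction, a = g sin 32° = 5.1932 m/s².
Starting from rest over a distance of 10.9 m, v² = 2aL = 2 × 5.1932 × 10.9 = 113.2118, so v = 10.6401 m/s.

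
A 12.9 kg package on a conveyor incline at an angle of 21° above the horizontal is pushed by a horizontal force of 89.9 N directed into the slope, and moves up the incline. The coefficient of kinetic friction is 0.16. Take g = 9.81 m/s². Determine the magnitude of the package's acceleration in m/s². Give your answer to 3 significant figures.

1.13 m/s²

The horizontal push has components F cos 21° = 89.9 × 0.9336 = 83.931 N up the incline and F sin 21° = 89.9 × 0.3584 = 32.220 N pressing into the surface.
The normal force is therefore N = mg cos 21° + F sin 21° = 118.146 + 32.220 = 150.366 N, and kinetic friction down the slope is μN = 0.16 × 150.366 = 24.059 N.
Along the incline: F cos 21° − mg sin 21° − μN = ma, so 83.931 − 45.355 − 24.059 = 12.9 a, giving a = 1.1253 m/s².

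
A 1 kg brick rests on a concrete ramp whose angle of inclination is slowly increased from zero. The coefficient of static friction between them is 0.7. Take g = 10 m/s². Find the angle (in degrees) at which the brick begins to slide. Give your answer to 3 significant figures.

35.0°

At the threshold of sliding, static friction is at its maximum μ_s N and exactly balances the weight component along the incline: mg sin θ = μ_s mg cos θ.
Hence tan θ = μ_s = 0.7, so θ = arctan(0.7) = 34.9920°.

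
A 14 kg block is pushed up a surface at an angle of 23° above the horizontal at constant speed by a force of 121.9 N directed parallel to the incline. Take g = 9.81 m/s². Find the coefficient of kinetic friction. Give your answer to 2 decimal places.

0.54

At constant speed ΣF = 0 along the incline. The applied 121.9 N acts up the slope; the weight component mg sin 23° = 53.663 N and kinetic friction μN both act down the slope.
So 121.9 = 53.663 + μ × 126.422, giving μ = (121.9 − 53.663) / 126.422 = 0.5398.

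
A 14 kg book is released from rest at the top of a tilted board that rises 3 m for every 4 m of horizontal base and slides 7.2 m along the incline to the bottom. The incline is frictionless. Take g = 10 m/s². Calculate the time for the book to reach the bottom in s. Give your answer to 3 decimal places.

The weight component along the incline is mg sin 36.87° = 84.000 N and the normal force is N = mg cos 36.87° = 112.000 N.
With no friction, a = g sin 36.87° = 6.0000 m/s².
Starting from rest, L = ½at², so t = √(2L/a) = √(2 × 7.2 / 6.0000) = 1.5492 s.

1.549 s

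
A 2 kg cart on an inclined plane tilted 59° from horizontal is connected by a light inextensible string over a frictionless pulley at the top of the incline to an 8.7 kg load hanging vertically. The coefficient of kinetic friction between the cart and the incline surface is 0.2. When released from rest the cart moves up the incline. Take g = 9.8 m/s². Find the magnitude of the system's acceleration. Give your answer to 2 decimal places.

6.21 m/s²

For the cart on the incline: the weight component along the slope is m₁g sin 59° = 2 × 9.8 × 0.8572 = 16.801 N and the normal force is N = m₁g cos 59° = 10.095 N.
Kinetic friction opposes the cart's motion up the incline: f = μN = 0.2 × 10.095 = 2.019 N acting down the slope.
Newton's second law for the cart (up-slope positive): T − 16.801 − 2.019 = 2 a. For the hanging load (downward positive): 8.7 × 9.8 − T = 8.7 a.
Adding the two equations eliminates T: 66.440 = 10.7 a, so a = 6.2093 m/s².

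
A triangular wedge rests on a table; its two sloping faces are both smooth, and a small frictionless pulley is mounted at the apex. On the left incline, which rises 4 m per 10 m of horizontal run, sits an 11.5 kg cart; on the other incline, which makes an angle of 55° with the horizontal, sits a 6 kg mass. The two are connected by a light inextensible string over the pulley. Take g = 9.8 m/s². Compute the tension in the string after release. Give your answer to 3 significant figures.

46.0 N

Resolve each weight along its own incline: the 11.5 kg mass has component 11.5 × 9.8 × sin 21.80° = 41.856 N down its slope, and the 6 kg mass has 6 × 9.8 × sin 55° = 48.166 N down its slope.
The 6 kg side's 48.166 N exceeds the other side's 41.856 N, so that mass slides down and the 11.5 kg mass slides up. Taking that direction as positive, Newton's second law for the whole system gives 48.166 − 41.856 = (11.5 + 6) a, so a = 6.310 / 17.5 = 0.3606 m/s².
For the 11.5 kg mass (up-slope positive): T − 41.856 = 11.5 × 0.3606, so T = 46.003 N.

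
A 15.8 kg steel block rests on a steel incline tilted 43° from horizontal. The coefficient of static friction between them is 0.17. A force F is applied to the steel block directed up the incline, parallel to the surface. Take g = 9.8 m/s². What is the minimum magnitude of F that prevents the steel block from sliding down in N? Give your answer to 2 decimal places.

86.35 N

The normal force is N = mg cos 43° = 113.243 N. With F at its minimum the steel block is on the verge of sliding down, so static friction is at its maximum μ_s N = 0.17 × 113.243 = 19.251 N and acts up the slope.
Equilibrium along the incline: F + μ_s N = mg sin 43°, so F = 105.601 − 19.251 = 86.350 N.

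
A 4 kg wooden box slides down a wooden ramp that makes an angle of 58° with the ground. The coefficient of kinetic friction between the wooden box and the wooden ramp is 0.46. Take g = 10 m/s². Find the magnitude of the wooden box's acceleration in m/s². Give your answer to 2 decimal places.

Resolving the weight along the incline: the component pulling the wooden box down the slope is mg sin 58° = 4 × 10 × 0.8480 = 33.920 N, and the normal force is N = mg cos 58° = 4 × 10 × 0.5299 = 21.196 N.
Kinetic friction acts up the slope with magnitude f = μN = 0.46 × 21.196 = 9.750 N.
Net force along the incline is 33.920 − 9.750 = 24.170 N, so a = 24.170 / 4 = 6.0425 m/s².

6.04 m/s²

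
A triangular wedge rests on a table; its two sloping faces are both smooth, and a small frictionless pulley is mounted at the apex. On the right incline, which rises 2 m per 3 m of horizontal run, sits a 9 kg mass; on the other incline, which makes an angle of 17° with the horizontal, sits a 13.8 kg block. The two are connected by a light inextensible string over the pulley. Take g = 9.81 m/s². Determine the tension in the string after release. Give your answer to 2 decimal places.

45.27 N

Resolve each weight along its own incline: the 9 kg mass has component 9 × 9.81 × sin 33.69° = 48.974 N down its slope, and the 13.8 kg mass has 13.8 × 9.81 × sin 17° = 39.581 N down its slope.
The 9 kg side's 48.974 N exceeds the other side's 39.581 N, so that mass slides down and the 13.8 kg mass slides up. Taking that direction as positive, Newton's second law for the whole system gives 48.974 − 39.581 = (9 + 13.8) a, so a = 9.393 / 22.8 = 0.4120 m/s².
For the 13.8 kg mass (up-slope positive): T − 39.581 = 13.8 × 0.4120, so T = 45.267 N.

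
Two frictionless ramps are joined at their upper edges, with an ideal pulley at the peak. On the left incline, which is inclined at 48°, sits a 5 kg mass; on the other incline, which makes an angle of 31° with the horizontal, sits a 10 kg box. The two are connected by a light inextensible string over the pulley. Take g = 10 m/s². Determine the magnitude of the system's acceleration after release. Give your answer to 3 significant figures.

Resolve each weight along its own incline: the 5 kg mass has component 5 × 10 × sin 48° = 37.157 N down its slope, and the 10 kg mass has 10 × 10 × sin 31° = 51.504 N down its slope.
The 10 kg side's 51.504 N exceeds the other side's 37.157 N, so that mass slides down and the 5 kg mass slides up. Taking that direction as positive, Newton's second law for the whole system gives 51.504 − 37.157 = (5 + 10) a, so a = 14.347 / 15 = 0.9565 m/s².

0.956 m/s²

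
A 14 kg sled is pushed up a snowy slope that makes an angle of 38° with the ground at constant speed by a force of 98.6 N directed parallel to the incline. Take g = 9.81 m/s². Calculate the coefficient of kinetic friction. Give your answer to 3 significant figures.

At constant speed ΣF = 0 along the incline. The applied 98.6 N acts up the slope; the weight component mg sin 38° = 84.555 N and kinetic friction μN both act down the slope.
So 98.6 = 84.555 + μ × 108.225, giving μ = (98.6 − 84.555) / 108.225 = 0.1298.

0.130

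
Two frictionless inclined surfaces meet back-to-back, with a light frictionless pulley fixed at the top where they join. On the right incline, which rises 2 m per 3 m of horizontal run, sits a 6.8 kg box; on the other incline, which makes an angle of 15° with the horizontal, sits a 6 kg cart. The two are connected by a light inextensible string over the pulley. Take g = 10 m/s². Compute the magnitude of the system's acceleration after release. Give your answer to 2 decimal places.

Resolve each weight along its own incline: the 6.8 kg mass has component 6.8 × 10 × sin 33.69° = 37.720 N down its slope, and the 6 kg mass has 6 × 10 × sin 15° = 15.529 N down its slope.
The 6.8 kg side's 37.720 N exceeds the other side's 15.529 N, so that mass slides down and the 6 kg mass slides up. Taking that direction as positive, Newton's second law for the whole system gives 37.720 − 15.529 = (6.8 + 6) a, so a = 22.191 / 12.8 = 1.7337 m/s².

1.73 m/s²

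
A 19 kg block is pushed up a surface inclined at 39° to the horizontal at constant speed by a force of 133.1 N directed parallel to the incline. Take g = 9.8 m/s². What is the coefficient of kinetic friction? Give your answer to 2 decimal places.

At constant speed ΣF = 0 along the incline. The applied 133.1 N acts up the slope; the weight component mg sin 39° = 117.179 N and kinetic friction μN both act down the slope.
So 133.1 = 117.179 + μ × 144.705, giving μ = (133.1 − 117.179) / 144.705 = 0.1100.

0.11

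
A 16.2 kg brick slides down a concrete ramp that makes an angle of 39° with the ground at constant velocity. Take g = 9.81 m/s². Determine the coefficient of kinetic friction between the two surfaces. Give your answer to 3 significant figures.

0.810

At constant velocity the net force along the incline is zero: mg sin 39° = μ mg cos 39°.
So μ = tan 39° = 0.6293 / 0.7771 = 0.8098.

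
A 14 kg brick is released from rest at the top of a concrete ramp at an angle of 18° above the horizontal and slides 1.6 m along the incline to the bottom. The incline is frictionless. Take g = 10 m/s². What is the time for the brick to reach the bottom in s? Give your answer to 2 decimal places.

The weight component along the incline is mg sin 18° = 43.262 N and the normal force is N = mg cos 18° = 133.148 N.
With no friction, a = g sin 18° = 3.0902 m/s².
Starting from rest, L = ½at², so t = √(2L/a) = √(2 × 1.6 / 3.0902) = 1.0176 s.

1.02 s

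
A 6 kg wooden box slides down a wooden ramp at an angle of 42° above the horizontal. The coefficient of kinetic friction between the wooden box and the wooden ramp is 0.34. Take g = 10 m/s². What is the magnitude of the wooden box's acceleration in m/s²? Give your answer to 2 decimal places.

Resolving the weight along the incline: the component pulling the wooden box down the slope is mg sin 42° = 6 × 10 × 0.6691 = 40.146 N, and the normal force is N = mg cos 42° = 6 × 10 × 0.7431 = 44.586 N.
Kinetic friction acts up the slope with magnitude f = μN = 0.34 × 44.586 = 15.159 N.
Net force along the incline is 40.146 − 15.159 = 24.987 N, so a = 24.987 / 6 = 4.1645 m/s².

4.16 m/s²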